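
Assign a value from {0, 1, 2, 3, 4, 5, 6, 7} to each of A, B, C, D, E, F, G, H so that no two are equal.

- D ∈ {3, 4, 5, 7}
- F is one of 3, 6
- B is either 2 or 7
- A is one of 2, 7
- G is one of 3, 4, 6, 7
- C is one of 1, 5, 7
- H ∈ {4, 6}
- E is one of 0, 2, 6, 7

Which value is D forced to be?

The 8 variables draw from only 8 values {0, 1, 2, 3, 4, 5, 6, 7}, so each is used; only E can be 0, hence E = 0.
The 7 still-open variables together cover exactly {1, 2, 3, 4, 5, 6, 7} — 7 values for 7 variables — and 1 appears only in C's list, so C = 1.
The 6 still-open variables draw from only 6 values {2, 3, 4, 5, 6, 7}, so each is used; only D can be 5, hence D = 5.

5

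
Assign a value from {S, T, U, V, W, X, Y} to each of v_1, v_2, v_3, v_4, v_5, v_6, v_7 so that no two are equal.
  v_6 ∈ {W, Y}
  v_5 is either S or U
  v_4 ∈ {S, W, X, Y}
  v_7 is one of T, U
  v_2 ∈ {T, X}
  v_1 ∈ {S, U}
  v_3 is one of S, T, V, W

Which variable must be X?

The 7 variables draw from only 7 values {S, T, U, V, W, X, Y}, so each is used; only v_3 can be V, hence v_3 = V.
The 2 variables v_1 and v_5 are confined to {S, U}, which locks those values in; drop them from v_4, v_7.
v_7's domain is down to {T}, so v_7 = T. Eliminate T elsewhere: v_2.
So X goes to v_2.

v_2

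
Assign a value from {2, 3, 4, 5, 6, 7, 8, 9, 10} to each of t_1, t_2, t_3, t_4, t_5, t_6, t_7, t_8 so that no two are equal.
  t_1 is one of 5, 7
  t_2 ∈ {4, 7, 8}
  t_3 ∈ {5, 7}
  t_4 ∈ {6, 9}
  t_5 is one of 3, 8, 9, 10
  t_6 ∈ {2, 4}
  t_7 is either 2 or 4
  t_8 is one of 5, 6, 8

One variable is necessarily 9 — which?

t_1 and t_3 between them cover only {5, 7} — a naked pair. Remove those values from t_2, t_8.
t_6 and t_7 between them cover only {2, 4} — a naked pair. Remove those values from t_2.
t_2's domain is down to {8}, so t_2 = 8. Strike 8 from t_5, t_8.
That leaves t_8 = 6. Eliminate 6 elsewhere: t_4.
So 9 goes to t_4.

t_4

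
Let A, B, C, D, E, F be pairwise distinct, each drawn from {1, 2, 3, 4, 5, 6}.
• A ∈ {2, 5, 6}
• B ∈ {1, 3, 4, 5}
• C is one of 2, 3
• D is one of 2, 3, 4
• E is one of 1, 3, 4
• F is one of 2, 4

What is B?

Among the 6 variables, 6 fits only A (and all 6 values in {1, 2, 3, 4, 5, 6} must be used), so A = 6.
The 5 still-open variables together cover exactly {1, 2, 3, 4, 5} — 5 values for 5 variables — and 5 appears only in B's list, so B = 5.

5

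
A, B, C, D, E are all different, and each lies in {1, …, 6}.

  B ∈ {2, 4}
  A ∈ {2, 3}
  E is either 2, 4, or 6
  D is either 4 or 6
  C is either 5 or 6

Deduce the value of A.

3

The 5 variables draw from only 5 values {2, 3, 4, 5, 6}, so each is used; only A can be 3, hence A = 3.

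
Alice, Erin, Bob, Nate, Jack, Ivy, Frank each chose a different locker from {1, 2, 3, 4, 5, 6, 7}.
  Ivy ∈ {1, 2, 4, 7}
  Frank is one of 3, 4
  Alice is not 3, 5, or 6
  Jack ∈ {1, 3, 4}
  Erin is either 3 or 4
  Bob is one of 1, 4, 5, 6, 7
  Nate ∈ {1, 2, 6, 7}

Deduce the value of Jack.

The 7 variables draw from only 7 values {1, 2, 3, 4, 5, 6, 7}, so each is used; only Bob can be 5, hence Bob = 5.
Among the 6 still-open variables, 6 fits only Nate (and all 6 values in {1, 2, 3, 4, 6, 7} must be used), so Nate = 6.
The 2 variables Erin and Frank are confined to {3, 4}, which locks those values in; drop them from Alice, Jack, Ivy.
So Jack = 1.

1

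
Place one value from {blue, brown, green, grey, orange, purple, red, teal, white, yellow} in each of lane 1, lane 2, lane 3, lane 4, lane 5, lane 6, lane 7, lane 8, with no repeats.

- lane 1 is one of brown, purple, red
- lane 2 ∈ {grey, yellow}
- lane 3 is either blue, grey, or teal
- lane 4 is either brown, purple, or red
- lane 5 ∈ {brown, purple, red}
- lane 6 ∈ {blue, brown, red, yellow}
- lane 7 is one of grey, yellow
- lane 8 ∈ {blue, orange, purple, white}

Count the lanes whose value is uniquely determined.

lane 2 and lane 7 share exactly the 2 values {grey, yellow}; by pigeonhole those values go to them, so strike grey, yellow from lane 3, lane 6.
The 3 variables lane 1, lane 4, lane 5 are confined to {brown, purple, red}, which locks those values in; drop them from lane 6, lane 8.
lane 6 must be blue (only option left). Strike blue from lane 3, lane 8.
lane 3 must be teal (only option left).
Determined: lane 3=teal, lane 6=blue. The other lanes each still have more than one consistent value. That makes 2.

2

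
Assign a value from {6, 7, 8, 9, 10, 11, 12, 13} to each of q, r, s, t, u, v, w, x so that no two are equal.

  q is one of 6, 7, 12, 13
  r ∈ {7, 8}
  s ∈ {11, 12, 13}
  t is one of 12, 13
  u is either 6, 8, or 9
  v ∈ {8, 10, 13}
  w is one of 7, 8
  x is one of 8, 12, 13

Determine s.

The 8 variables draw from only 8 values {6, 7, 8, 9, 10, 11, 12, 13}, so each is used; only u can be 9, hence u = 9.
The 7 still-open variables draw from only 7 values {6, 7, 8, 10, 11, 12, 13}, so each is used; only q can be 6, hence q = 6.
Among the 6 still-open variables, 10 fits only v (and all 6 values in {7, 8, 10, 11, 12, 13} must be used), so v = 10.
The 5 still-open variables together cover exactly {7, 8, 11, 12, 13} — 5 values for 5 variables — and 11 appears only in s's list, so s = 11.

11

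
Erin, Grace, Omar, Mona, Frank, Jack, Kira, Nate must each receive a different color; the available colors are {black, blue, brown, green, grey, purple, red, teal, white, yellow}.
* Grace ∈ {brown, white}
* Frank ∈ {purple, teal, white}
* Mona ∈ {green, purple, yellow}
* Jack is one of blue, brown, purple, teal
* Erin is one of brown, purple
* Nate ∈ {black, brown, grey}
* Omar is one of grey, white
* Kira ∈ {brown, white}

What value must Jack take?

Grace and Kira share exactly the 2 values {brown, white}; by pigeonhole those values go to them, so strike brown, white from Erin, Omar, Frank, Jack, Nate.
Erin has just one choice, so Erin = purple. So Mona, Frank, Jack can't be purple.
Omar must be grey (only option left). So Nate can't be grey.
Frank must be teal (only option left). Strike teal from Jack.
So Jack = blue.

blue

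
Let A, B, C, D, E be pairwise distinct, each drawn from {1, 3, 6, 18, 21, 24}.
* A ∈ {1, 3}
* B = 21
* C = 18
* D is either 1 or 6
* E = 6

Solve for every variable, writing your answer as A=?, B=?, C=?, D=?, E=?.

A=3, B=21, C=18, D=1, E=6

B must be 21 (only option left).
C must be 18 (only option left).
E must be 6 (only option left). Remove 6 from D.
D's domain is down to {1}, so D = 1. Remove 1 from A.
A's domain is down to {3}, so A = 3.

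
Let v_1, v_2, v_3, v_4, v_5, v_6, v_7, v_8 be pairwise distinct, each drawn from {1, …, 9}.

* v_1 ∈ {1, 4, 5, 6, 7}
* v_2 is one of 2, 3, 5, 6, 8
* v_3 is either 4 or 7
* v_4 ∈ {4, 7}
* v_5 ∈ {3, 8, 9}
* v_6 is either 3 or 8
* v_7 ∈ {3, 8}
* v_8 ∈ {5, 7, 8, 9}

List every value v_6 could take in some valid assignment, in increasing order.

The 2 variables v_3 and v_4 are confined to {4, 7}, which locks those values in; drop them from v_1, v_8.
The 2 variables v_6 and v_7 are confined to {3, 8}, which locks those values in; drop them from v_2, v_5, v_8.
That leaves v_5 = 9. Eliminate 9 elsewhere: v_8.
v_8 has just one choice, so v_8 = 5. Strike 5 from v_1, v_2.
No further eliminations apply; v_6 can still be any of 3, 8.

3, 8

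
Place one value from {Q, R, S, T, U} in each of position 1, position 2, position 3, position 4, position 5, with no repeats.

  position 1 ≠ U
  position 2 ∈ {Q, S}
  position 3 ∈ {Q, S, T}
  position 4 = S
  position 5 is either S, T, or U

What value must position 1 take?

R

position 4's domain is down to {S}, so position 4 = S. Eliminate S elsewhere: position 1, position 2, position 3, position 5.
That leaves position 2 = Q. So position 1, position 3 can't be Q.
position 3 has just one choice, so position 3 = T. Strike T from position 1, position 5.
So position 1 = R.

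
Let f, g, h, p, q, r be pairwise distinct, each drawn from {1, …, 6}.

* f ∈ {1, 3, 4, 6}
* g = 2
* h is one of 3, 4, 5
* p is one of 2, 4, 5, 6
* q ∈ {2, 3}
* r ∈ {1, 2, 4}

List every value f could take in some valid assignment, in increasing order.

g's domain is down to {2}, so g = 2. Strike 2 from p, q, r.
q must be 3 (only option left). Strike 3 from f, h.
No further eliminations apply; f can still be any of 1, 4, 6.

1, 4, 6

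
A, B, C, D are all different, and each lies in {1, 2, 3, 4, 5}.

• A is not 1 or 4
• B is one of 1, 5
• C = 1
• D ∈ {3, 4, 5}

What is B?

C has just one choice, so C = 1. Eliminate 1 elsewhere: B.
So B = 5.

5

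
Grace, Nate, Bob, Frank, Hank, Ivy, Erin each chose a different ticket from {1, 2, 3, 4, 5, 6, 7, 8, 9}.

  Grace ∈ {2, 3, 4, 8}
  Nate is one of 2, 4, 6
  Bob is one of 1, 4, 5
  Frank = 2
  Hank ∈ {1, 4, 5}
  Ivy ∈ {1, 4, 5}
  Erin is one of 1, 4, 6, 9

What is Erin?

9

Frank must be 2 (only option left). Eliminate 2 elsewhere: Grace, Nate.
Bob, Hank, Ivy between them cover only {1, 4, 5} — a naked triple. Remove those values from Grace, Nate, Erin.
Nate's domain is down to {6}, so Nate = 6. Strike 6 from Erin.
So Erin = 9.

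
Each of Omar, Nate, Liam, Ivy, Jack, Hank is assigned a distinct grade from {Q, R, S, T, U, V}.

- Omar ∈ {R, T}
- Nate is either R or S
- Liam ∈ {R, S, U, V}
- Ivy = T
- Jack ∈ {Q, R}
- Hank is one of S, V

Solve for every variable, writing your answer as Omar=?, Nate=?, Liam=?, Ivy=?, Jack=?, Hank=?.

Ivy's domain is down to {T}, so Ivy = T. Strike T from Omar.
Omar has just one choice, so Omar = R. Eliminate R elsewhere: Nate, Liam, Jack.
Nate's domain is down to {S}, so Nate = S. Remove S from Liam, Hank.
Jack must be Q (only option left).
Hank has just one choice, so Hank = V. So Liam can't be V.
Liam must be U (only option left).

Omar=R, Nate=S, Liam=U, Ivy=T, Jack=Q, Hank=V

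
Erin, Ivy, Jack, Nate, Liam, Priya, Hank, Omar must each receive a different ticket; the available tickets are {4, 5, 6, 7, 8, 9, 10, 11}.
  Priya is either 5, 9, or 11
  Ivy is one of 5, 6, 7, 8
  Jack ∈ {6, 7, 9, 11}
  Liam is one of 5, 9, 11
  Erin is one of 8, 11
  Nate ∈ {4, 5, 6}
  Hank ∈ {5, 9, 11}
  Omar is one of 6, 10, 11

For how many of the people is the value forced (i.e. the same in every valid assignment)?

The 8 variables together cover exactly {4, 5, 6, 7, 8, 9, 10, 11} — 8 values for 8 variables — and 4 appears only in Nate's list, so Nate = 4.
Among the 7 still-open variables, 10 fits only Omar (and all 7 values in {5, 6, 7, 8, 9, 10, 11} must be used), so Omar = 10.
The 3 variables Liam, Priya, Hank are confined to {5, 9, 11}, which locks those values in; drop them from Erin, Ivy, Jack.
That leaves Erin = 8. So Ivy can't be 8.
Determined: Erin=8, Nate=4, Omar=10. The other people each still have more than one consistent value. That makes 3.

3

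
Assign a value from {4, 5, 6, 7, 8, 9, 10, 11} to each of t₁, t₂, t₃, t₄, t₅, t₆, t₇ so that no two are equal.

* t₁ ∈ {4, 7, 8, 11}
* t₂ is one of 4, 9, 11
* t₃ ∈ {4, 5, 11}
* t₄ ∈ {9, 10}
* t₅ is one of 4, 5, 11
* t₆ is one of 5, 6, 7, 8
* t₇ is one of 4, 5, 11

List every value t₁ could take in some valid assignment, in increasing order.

The 3 variables t₃, t₅, t₇ are confined to {4, 5, 11}, which locks those values in; drop them from t₁, t₂, t₆.
That leaves t₂ = 9. Eliminate 9 elsewhere: t₄.
t₄ has just one choice, so t₄ = 10.
No further eliminations apply; t₁ can still be any of 7, 8.

7, 8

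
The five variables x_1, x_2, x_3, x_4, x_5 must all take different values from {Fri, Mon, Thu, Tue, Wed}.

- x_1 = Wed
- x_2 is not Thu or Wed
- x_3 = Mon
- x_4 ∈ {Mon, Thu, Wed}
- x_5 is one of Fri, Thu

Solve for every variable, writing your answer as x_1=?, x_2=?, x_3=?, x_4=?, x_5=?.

x_1=Wed, x_2=Tue, x_3=Mon, x_4=Thu, x_5=Fri

x_1's domain is down to {Wed}, so x_1 = Wed. Eliminate Wed elsewhere: x_4.
x_3's domain is down to {Mon}, so x_3 = Mon. So x_2, x_4 can't be Mon.
x_4 has just one choice, so x_4 = Thu. Eliminate Thu elsewhere: x_5.
x_5 has just one choice, so x_5 = Fri. So x_2 can't be Fri.
x_2's domain is down to {Tue}, so x_2 = Tue.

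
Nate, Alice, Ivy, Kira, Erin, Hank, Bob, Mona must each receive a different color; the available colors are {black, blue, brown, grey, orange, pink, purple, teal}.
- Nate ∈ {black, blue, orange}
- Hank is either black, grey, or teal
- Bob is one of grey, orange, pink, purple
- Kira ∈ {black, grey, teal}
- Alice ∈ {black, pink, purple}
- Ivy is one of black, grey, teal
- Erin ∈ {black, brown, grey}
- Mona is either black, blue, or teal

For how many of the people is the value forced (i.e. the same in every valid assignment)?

The 8 variables draw from only 8 values {black, blue, brown, grey, orange, pink, purple, teal}, so each is used; only Erin can be brown, hence Erin = brown.
Ivy, Kira, Hank share exactly the 3 values {black, grey, teal}; by pigeonhole those values go to them, so strike black, grey, teal from Nate, Alice, Bob, Mona.
Mona must be blue (only option left). Eliminate blue elsewhere: Nate.
Nate must be orange (only option left). Remove orange from Bob.
Determined: Nate=orange, Erin=brown, Mona=blue. The other people each still have more than one consistent value. That makes 3.

3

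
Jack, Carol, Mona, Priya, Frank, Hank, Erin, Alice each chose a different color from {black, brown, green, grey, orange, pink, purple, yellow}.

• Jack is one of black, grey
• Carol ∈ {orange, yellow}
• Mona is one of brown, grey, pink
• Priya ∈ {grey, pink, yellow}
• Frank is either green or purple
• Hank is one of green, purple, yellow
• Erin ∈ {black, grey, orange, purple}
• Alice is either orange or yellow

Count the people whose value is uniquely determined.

2

The 8 variables draw from only 8 values {black, brown, green, grey, orange, pink, purple, yellow}, so each is used; only Mona can be brown, hence Mona = brown.
Among the 7 still-open variables, pink fits only Priya (and all 7 values in {black, green, grey, orange, pink, purple, yellow} must be used), so Priya = pink.
Carol and Alice share exactly the 2 values {orange, yellow}; by pigeonhole those values go to them, so strike orange, yellow from Hank, Erin.
Frank and Hank share exactly the 2 values {green, purple}; by pigeonhole those values go to them, so strike green, purple from Erin.
Determined: Mona=brown, Priya=pink. The other people each still have more than one consistent value. That makes 2.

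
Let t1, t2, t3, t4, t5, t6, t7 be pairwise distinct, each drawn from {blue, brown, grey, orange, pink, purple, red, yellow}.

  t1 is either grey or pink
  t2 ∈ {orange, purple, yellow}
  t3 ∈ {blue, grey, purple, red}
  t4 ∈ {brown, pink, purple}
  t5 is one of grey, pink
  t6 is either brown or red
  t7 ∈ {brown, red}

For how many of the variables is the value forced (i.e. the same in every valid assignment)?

2

The 2 variables t1 and t5 are confined to {grey, pink}, which locks those values in; drop them from t3, t4.
t6 and t7 between them cover only {brown, red} — a naked pair. Remove those values from t3, t4.
t4 must be purple (only option left). Remove purple from t2, t3.
t3 has just one choice, so t3 = blue.
Determined: t3=blue, t4=purple. The other variables each still have more than one consistent value. That makes 2.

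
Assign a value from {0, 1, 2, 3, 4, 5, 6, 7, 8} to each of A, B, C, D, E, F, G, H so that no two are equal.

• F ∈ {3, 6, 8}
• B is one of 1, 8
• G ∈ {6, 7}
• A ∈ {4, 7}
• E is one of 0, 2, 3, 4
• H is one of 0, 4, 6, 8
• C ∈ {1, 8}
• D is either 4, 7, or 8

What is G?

The 8 variables together cover exactly {0, 1, 2, 3, 4, 6, 7, 8} — 8 values for 8 variables — and 2 appears only in E's list, so E = 2.
The 7 still-open variables together cover exactly {0, 1, 3, 4, 6, 7, 8} — 7 values for 7 variables — and 0 appears only in H's list, so H = 0.
The 6 still-open variables draw from only 6 values {1, 3, 4, 6, 7, 8}, so each is used; only F can be 3, hence F = 3.
The 5 still-open variables together cover exactly {1, 4, 6, 7, 8} — 5 values for 5 variables — and 6 appears only in G's list, so G = 6.

6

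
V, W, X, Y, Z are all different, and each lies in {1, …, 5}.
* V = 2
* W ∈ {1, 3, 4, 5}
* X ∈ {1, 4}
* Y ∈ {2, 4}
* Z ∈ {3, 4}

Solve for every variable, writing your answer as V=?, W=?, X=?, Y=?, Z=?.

V has just one choice, so V = 2. Strike 2 from Y.
Y's domain is down to {4}, so Y = 4. Strike 4 from W, X, Z.
Z's domain is down to {3}, so Z = 3. Eliminate 3 elsewhere: W.
That leaves X = 1. So W can't be 1.
W's domain is down to {5}, so W = 5.

V=2, W=5, X=1, Y=4, Z=3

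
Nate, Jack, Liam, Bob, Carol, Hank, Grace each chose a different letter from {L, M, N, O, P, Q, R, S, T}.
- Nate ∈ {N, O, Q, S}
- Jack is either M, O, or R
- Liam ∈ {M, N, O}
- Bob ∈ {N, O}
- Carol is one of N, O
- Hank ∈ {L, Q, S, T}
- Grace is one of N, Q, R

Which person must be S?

The 2 variables Bob and Carol are confined to {N, O}, which locks those values in; drop them from Nate, Jack, Liam, Grace.
Liam must be M (only option left). Remove M from Jack.
Jack's domain is down to {R}, so Jack = R. So Grace can't be R.
Grace has just one choice, so Grace = Q. Remove Q from Nate, Hank.
So S goes to Nate.

Nate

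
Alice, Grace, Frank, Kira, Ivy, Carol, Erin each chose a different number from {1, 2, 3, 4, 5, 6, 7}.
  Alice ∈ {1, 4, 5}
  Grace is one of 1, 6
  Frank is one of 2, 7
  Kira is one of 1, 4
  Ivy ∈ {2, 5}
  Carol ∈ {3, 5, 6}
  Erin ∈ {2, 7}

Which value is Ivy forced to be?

The 7 variables draw from only 7 values {1, 2, 3, 4, 5, 6, 7}, so each is used; only Carol can be 3, hence Carol = 3.
Among the 6 still-open variables, 6 fits only Grace (and all 6 values in {1, 2, 4, 5, 6, 7} must be used), so Grace = 6.
Frank and Erin share exactly the 2 values {2, 7}; by pigeonhole those values go to them, so strike 2, 7 from Ivy.
So Ivy = 5.

5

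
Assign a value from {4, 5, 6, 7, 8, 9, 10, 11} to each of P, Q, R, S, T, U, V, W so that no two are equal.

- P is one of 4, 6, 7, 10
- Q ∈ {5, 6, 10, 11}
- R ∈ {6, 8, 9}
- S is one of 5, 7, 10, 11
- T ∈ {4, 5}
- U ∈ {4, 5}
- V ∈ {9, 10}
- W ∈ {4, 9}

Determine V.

The 8 variables draw from only 8 values {4, 5, 6, 7, 8, 9, 10, 11}, so each is used; only R can be 8, hence R = 8.
T and U share exactly the 2 values {4, 5}; by pigeonhole those values go to them, so strike 4, 5 from P, Q, S, W.
That leaves W = 9. Strike 9 from V.
So V = 10.

10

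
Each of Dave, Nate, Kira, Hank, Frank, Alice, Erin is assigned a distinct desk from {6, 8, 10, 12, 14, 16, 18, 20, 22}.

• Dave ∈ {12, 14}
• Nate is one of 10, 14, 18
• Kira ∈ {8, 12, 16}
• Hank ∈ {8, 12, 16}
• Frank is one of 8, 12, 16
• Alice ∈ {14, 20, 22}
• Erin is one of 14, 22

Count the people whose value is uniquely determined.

Kira, Hank, Frank share exactly the 3 values {8, 12, 16}; by pigeonhole those values go to them, so strike 8, 12, 16 from Dave.
Dave's domain is down to {14}, so Dave = 14. Remove 14 from Nate, Alice, Erin.
That leaves Erin = 22. Remove 22 from Alice.
Alice must be 20 (only option left).
Determined: Dave=14, Alice=20, Erin=22. The other people each still have more than one consistent value. That makes 3.

3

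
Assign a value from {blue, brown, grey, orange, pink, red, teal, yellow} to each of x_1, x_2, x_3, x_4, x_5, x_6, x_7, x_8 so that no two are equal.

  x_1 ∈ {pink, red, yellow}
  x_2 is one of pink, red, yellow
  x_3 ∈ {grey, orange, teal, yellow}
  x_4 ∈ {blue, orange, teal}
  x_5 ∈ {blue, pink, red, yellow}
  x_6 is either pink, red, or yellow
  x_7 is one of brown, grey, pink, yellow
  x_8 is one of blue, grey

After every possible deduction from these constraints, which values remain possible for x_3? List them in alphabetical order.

orange, teal

Among the 8 variables, brown fits only x_7 (and all 8 values in {blue, brown, grey, orange, pink, red, teal, yellow} must be used), so x_7 = brown.
x_1, x_2, x_6 share exactly the 3 values {pink, red, yellow}; by pigeonhole those values go to them, so strike pink, red, yellow from x_3, x_5.
That leaves x_5 = blue. Remove blue from x_4, x_8.
x_8 must be grey (only option left). Eliminate grey elsewhere: x_3.
No further eliminations apply; x_3 can still be any of orange, teal.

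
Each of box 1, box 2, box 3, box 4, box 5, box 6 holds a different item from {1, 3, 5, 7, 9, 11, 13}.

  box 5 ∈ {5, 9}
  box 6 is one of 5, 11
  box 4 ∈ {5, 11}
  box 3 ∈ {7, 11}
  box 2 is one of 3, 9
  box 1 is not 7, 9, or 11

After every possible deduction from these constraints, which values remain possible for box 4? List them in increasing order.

The 2 variables box 4 and box 6 are confined to {5, 11}, which locks those values in; drop them from box 1, box 3, box 5.
box 3 must be 7 (only option left).
box 5 has just one choice, so box 5 = 9. Remove 9 from box 2.
That leaves box 2 = 3. So box 1 can't be 3.
No further eliminations apply; box 4 can still be any of 5, 11.

5, 11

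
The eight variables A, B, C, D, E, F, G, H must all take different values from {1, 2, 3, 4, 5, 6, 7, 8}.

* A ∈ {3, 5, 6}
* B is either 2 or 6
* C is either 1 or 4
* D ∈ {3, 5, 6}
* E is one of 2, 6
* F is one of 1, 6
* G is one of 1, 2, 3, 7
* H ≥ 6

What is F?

The 8 variables draw from only 8 values {1, 2, 3, 4, 5, 6, 7, 8}, so each is used; only C can be 4, hence C = 4.
The 7 still-open variables draw from only 7 values {1, 2, 3, 5, 6, 7, 8}, so each is used; only H can be 8, hence H = 8.
The 6 still-open variables together cover exactly {1, 2, 3, 5, 6, 7} — 6 values for 6 variables — and 7 appears only in G's list, so G = 7.
The 5 still-open variables draw from only 5 values {1, 2, 3, 5, 6}, so each is used; only F can be 1, hence F = 1.

1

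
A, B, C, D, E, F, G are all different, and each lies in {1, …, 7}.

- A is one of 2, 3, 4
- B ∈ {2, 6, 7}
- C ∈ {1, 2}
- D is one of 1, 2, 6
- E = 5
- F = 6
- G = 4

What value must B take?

7

E's domain is down to {5}, so E = 5.
F's domain is down to {6}, so F = 6. Eliminate 6 elsewhere: B, D.
G's domain is down to {4}, so G = 4. Eliminate 4 elsewhere: A.
The 4 still-open variables draw from only 4 values {1, 2, 3, 7}, so each is used; only A can be 3, hence A = 3.
Among the 3 still-open variables, 7 fits only B (and all 3 values in {1, 2, 7} must be used), so B = 7.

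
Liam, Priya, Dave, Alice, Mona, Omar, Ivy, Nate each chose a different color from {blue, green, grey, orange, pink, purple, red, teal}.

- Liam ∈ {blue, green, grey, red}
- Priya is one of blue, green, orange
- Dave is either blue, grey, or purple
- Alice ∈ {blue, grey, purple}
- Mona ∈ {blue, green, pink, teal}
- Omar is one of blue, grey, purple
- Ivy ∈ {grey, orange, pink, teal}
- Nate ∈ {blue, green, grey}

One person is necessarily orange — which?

The 8 variables draw from only 8 values {blue, green, grey, orange, pink, purple, red, teal}, so each is used; only Liam can be red, hence Liam = red.
Dave, Alice, Omar share exactly the 3 values {blue, grey, purple}; by pigeonhole those values go to them, so strike blue, grey, purple from Priya, Mona, Ivy, Nate.
That leaves Nate = green. Strike green from Priya, Mona.
So orange goes to Priya.

Priya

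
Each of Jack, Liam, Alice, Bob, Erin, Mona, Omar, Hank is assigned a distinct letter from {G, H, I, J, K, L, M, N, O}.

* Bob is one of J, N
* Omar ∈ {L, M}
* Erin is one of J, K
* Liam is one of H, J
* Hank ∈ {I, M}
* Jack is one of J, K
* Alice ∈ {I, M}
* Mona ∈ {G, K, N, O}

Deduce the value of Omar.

Jack and Erin share exactly the 2 values {J, K}; by pigeonhole those values go to them, so strike J, K from Liam, Bob, Mona.
Liam has just one choice, so Liam = H.
Bob's domain is down to {N}, so Bob = N. So Mona can't be N.
The 2 variables Alice and Hank are confined to {I, M}, which locks those values in; drop them from Omar.
So Omar = L.

L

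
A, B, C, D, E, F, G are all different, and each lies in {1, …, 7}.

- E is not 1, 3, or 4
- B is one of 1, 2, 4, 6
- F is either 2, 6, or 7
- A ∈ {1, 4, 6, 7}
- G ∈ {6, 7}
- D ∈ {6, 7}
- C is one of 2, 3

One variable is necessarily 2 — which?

The 7 variables draw from only 7 values {1, 2, 3, 4, 5, 6, 7}, so each is used; only C can be 3, hence C = 3.
Among the 6 still-open variables, 5 fits only E (and all 6 values in {1, 2, 4, 5, 6, 7} must be used), so E = 5.
D and G share exactly the 2 values {6, 7}; by pigeonhole those values go to them, so strike 6, 7 from A, B, F.

F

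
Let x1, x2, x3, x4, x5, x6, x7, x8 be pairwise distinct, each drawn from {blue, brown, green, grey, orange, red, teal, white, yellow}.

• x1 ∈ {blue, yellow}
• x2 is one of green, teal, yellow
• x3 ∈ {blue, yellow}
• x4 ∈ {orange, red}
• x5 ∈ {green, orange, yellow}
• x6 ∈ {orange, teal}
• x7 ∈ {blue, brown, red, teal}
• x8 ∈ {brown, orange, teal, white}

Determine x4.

The 8 variables draw from only 8 values {blue, brown, green, orange, red, teal, white, yellow}, so each is used; only x8 can be white, hence x8 = white.
The 7 still-open variables draw from only 7 values {blue, brown, green, orange, red, teal, yellow}, so each is used; only x7 can be brown, hence x7 = brown.
The 6 still-open variables draw from only 6 values {blue, green, orange, red, teal, yellow}, so each is used; only x4 can be red, hence x4 = red.

red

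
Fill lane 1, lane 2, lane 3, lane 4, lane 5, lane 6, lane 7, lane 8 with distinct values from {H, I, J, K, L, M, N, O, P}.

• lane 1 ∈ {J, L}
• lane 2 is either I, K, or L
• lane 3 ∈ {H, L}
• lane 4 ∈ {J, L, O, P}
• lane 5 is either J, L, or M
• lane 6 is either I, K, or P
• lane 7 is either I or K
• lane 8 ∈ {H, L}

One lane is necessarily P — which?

lane 6

Among the 8 variables, M fits only lane 5 (and all 8 values in {H, I, J, K, L, M, O, P} must be used), so lane 5 = M.
The 7 still-open variables together cover exactly {H, I, J, K, L, O, P} — 7 values for 7 variables — and O appears only in lane 4's list, so lane 4 = O.
Among the 6 still-open variables, J fits only lane 1 (and all 6 values in {H, I, J, K, L, P} must be used), so lane 1 = J.
The 5 still-open variables together cover exactly {H, I, K, L, P} — 5 values for 5 variables — and P appears only in lane 6's list, so lane 6 = P.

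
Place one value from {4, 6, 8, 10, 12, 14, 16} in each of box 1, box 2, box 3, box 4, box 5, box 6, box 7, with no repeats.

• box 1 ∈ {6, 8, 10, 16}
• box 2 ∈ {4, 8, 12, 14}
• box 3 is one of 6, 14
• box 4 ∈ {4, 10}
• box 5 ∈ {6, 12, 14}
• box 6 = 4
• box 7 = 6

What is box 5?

12

box 6 has just one choice, so box 6 = 4. So box 2, box 4 can't be 4.
box 7 must be 6 (only option left). Eliminate 6 elsewhere: box 1, box 3, box 5.
That leaves box 3 = 14. Eliminate 14 elsewhere: box 2, box 5.
So box 5 = 12.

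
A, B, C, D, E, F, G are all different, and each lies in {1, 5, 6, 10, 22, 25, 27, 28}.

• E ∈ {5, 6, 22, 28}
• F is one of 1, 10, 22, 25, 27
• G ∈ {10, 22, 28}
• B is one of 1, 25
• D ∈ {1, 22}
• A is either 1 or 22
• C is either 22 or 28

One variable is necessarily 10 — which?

The 2 variables A and D are confined to {1, 22}, which locks those values in; drop them from B, C, E, F, G.
B has just one choice, so B = 25. Remove 25 from F.
C's domain is down to {28}, so C = 28. Eliminate 28 elsewhere: E, G.
So 10 goes to G.

G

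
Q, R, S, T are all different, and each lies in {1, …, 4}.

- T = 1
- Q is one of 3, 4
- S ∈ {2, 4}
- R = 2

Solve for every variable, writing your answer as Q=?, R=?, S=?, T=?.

R must be 2 (only option left). Eliminate 2 elsewhere: S.
That leaves S = 4. Eliminate 4 elsewhere: Q.
T's domain is down to {1}, so T = 1.
That leaves Q = 3.

Q=3, R=2, S=4, T=1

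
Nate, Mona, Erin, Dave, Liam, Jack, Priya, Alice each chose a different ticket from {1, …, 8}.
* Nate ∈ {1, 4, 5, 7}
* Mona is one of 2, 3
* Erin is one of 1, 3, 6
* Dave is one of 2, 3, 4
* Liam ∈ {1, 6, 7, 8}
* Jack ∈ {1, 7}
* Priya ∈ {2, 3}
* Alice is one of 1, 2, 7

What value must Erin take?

6

The 8 variables together cover exactly {1, 2, 3, 4, 5, 6, 7, 8} — 8 values for 8 variables — and 5 appears only in Nate's list, so Nate = 5.
Among the 7 still-open variables, 4 fits only Dave (and all 7 values in {1, 2, 3, 4, 6, 7, 8} must be used), so Dave = 4.
The 6 still-open variables draw from only 6 values {1, 2, 3, 6, 7, 8}, so each is used; only Liam can be 8, hence Liam = 8.
Among the 5 still-open variables, 6 fits only Erin (and all 5 values in {1, 2, 3, 6, 7} must be used), so Erin = 6.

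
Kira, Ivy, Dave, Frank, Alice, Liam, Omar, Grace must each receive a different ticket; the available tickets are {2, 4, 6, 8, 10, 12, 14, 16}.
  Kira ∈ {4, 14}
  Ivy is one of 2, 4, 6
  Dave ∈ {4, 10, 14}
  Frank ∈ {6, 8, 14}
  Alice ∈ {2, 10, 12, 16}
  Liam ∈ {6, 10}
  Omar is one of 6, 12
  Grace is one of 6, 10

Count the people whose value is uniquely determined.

The 8 variables together cover exactly {2, 4, 6, 8, 10, 12, 14, 16} — 8 values for 8 variables — and 8 appears only in Frank's list, so Frank = 8.
The 7 still-open variables draw from only 7 values {2, 4, 6, 10, 12, 14, 16}, so each is used; only Alice can be 16, hence Alice = 16.
Among the 6 still-open variables, 2 fits only Ivy (and all 6 values in {2, 4, 6, 10, 12, 14} must be used), so Ivy = 2.
The 5 still-open variables draw from only 5 values {4, 6, 10, 12, 14}, so each is used; only Omar can be 12, hence Omar = 12.
Liam and Grace between them cover only {6, 10} — a naked pair. Remove those values from Dave.
Determined: Ivy=2, Frank=8, Alice=16, Omar=12. The other people each still have more than one consistent value. That makes 4.

4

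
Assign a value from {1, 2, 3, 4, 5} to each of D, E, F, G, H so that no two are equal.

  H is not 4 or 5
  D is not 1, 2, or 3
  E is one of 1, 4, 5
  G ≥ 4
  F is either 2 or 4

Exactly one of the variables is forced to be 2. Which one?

F

The 5 variables together cover exactly {1, 2, 3, 4, 5} — 5 values for 5 variables — and 3 appears only in H's list, so H = 3.
The 4 still-open variables draw from only 4 values {1, 2, 4, 5}, so each is used; only E can be 1, hence E = 1.
The 3 still-open variables together cover exactly {2, 4, 5} — 3 values for 3 variables — and 2 appears only in F's list, so F = 2.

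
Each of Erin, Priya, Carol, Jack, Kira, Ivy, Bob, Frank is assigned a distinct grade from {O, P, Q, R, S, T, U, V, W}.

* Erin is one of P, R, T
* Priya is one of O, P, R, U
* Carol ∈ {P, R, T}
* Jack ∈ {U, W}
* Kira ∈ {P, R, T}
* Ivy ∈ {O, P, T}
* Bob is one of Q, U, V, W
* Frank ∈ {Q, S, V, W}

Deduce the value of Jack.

W

Erin, Carol, Kira share exactly the 3 values {P, R, T}; by pigeonhole those values go to them, so strike P, R, T from Priya, Ivy.
Ivy must be O (only option left). So Priya can't be O.
Priya has just one choice, so Priya = U. Strike U from Jack, Bob.
So Jack = W.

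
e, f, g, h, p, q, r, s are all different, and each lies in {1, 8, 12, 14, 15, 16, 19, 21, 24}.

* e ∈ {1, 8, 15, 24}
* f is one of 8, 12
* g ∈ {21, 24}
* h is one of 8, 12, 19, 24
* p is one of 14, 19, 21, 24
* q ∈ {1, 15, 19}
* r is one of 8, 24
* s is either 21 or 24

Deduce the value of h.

19

The 8 variables together cover exactly {1, 8, 12, 14, 15, 19, 21, 24} — 8 values for 8 variables — and 14 appears only in p's list, so p = 14.
The 2 variables g and s are confined to {21, 24}, which locks those values in; drop them from e, h, r.
r's domain is down to {8}, so r = 8. So e, f, h can't be 8.
f's domain is down to {12}, so f = 12. Strike 12 from h.
So h = 19.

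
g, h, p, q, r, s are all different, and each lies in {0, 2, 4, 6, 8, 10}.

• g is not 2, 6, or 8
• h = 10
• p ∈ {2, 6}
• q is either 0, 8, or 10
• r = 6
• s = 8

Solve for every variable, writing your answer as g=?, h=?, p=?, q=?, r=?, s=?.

g=4, h=10, p=2, q=0, r=6, s=8

h has just one choice, so h = 10. Remove 10 from g, q.
That leaves r = 6. Eliminate 6 elsewhere: p.
s must be 8 (only option left). Strike 8 from q.
p must be 2 (only option left).
q must be 0 (only option left). Remove 0 from g.
That leaves g = 4.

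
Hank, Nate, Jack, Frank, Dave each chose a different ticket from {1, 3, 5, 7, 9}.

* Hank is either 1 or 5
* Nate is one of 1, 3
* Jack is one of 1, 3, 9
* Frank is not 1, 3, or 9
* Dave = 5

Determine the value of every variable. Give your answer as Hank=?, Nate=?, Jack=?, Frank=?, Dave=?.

Dave has just one choice, so Dave = 5. Remove 5 from Hank, Frank.
Hank's domain is down to {1}, so Hank = 1. Strike 1 from Nate, Jack.
Nate has just one choice, so Nate = 3. Strike 3 from Jack.
Jack has just one choice, so Jack = 9.
That leaves Frank = 7.

Hank=1, Nate=3, Jack=9, Frank=7, Dave=5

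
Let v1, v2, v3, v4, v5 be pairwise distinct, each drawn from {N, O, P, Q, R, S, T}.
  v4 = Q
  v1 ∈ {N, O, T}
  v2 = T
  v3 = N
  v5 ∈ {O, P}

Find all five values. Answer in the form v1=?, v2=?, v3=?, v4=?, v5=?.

v1=O, v2=T, v3=N, v4=Q, v5=P

v2 has just one choice, so v2 = T. Remove T from v1.
v3 has just one choice, so v3 = N. Remove N from v1.
That leaves v4 = Q.
v1 has just one choice, so v1 = O. Strike O from v5.
v5's domain is down to {P}, so v5 = P.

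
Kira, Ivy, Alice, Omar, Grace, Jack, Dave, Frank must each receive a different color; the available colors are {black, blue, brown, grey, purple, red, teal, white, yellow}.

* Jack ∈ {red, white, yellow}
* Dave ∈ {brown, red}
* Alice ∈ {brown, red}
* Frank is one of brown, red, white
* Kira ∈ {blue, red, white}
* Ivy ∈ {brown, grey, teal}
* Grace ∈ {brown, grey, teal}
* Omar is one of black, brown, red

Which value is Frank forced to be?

white

Among the 8 variables, black fits only Omar (and all 8 values in {black, blue, brown, grey, red, teal, white, yellow} must be used), so Omar = black.
The 7 still-open variables together cover exactly {blue, brown, grey, red, teal, white, yellow} — 7 values for 7 variables — and blue appears only in Kira's list, so Kira = blue.
The 6 still-open variables draw from only 6 values {brown, grey, red, teal, white, yellow}, so each is used; only Jack can be yellow, hence Jack = yellow.
Among the 5 still-open variables, white fits only Frank (and all 5 values in {brown, grey, red, teal, white} must be used), so Frank = white.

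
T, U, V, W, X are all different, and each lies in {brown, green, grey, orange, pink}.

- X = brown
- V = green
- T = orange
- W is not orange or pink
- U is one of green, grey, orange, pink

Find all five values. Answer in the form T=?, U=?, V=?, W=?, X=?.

T=orange, U=pink, V=green, W=grey, X=brown

T has just one choice, so T = orange. So U can't be orange.
V's domain is down to {green}, so V = green. Strike green from U, W.
X's domain is down to {brown}, so X = brown. Remove brown from W.
W must be grey (only option left). Eliminate grey elsewhere: U.
That leaves U = pink.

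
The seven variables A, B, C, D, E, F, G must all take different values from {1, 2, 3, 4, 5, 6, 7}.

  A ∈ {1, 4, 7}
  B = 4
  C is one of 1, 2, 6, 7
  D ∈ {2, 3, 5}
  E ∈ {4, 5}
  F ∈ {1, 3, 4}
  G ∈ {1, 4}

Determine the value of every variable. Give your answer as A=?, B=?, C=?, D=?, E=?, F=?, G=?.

B's domain is down to {4}, so B = 4. So A, E, F, G can't be 4.
E's domain is down to {5}, so E = 5. Eliminate 5 elsewhere: D.
That leaves G = 1. Remove 1 from A, C, F.
A's domain is down to {7}, so A = 7. Strike 7 from C.
F has just one choice, so F = 3. Remove 3 from D.
D has just one choice, so D = 2. Eliminate 2 elsewhere: C.
C has just one choice, so C = 6.

A=7, B=4, C=6, D=2, E=5, F=3, G=1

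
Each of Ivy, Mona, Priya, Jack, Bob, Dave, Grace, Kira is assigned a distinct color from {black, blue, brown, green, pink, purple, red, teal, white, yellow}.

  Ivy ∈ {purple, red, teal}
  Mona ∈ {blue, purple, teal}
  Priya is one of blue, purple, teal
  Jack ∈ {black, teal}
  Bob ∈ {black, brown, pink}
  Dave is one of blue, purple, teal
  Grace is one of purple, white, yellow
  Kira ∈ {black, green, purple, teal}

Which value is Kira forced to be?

green

The 3 variables Mona, Priya, Dave are confined to {blue, purple, teal}, which locks those values in; drop them from Ivy, Jack, Grace, Kira.
Ivy's domain is down to {red}, so Ivy = red.
Jack must be black (only option left). Strike black from Bob, Kira.
So Kira = green.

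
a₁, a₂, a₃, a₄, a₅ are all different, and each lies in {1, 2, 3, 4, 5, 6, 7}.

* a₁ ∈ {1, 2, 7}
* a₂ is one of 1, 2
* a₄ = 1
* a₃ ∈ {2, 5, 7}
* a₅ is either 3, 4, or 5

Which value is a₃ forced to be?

5

a₄'s domain is down to {1}, so a₄ = 1. Strike 1 from a₁, a₂.
a₂'s domain is down to {2}, so a₂ = 2. Eliminate 2 elsewhere: a₁, a₃.
a₁ must be 7 (only option left). Remove 7 from a₃.
So a₃ = 5.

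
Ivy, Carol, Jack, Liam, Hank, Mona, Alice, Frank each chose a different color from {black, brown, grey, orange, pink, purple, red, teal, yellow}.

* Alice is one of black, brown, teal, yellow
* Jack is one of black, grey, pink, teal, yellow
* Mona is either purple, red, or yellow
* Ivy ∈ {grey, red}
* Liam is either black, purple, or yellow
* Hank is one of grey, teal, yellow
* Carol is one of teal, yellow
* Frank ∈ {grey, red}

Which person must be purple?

The 8 variables together cover exactly {black, brown, grey, pink, purple, red, teal, yellow} — 8 values for 8 variables — and brown appears only in Alice's list, so Alice = brown.
Among the 7 still-open variables, pink fits only Jack (and all 7 values in {black, grey, pink, purple, red, teal, yellow} must be used), so Jack = pink.
The 6 still-open variables draw from only 6 values {black, grey, purple, red, teal, yellow}, so each is used; only Liam can be black, hence Liam = black.
The 5 still-open variables together cover exactly {grey, purple, red, teal, yellow} — 5 values for 5 variables — and purple appears only in Mona's list, so Mona = purple.

Mona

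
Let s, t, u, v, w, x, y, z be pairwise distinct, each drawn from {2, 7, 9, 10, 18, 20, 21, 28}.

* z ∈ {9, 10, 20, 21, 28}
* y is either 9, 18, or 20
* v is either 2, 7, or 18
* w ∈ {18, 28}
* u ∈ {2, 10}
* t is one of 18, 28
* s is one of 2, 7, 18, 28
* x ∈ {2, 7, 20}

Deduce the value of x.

20

The 8 variables together cover exactly {2, 7, 9, 10, 18, 20, 21, 28} — 8 values for 8 variables — and 21 appears only in z's list, so z = 21.
Among the 7 still-open variables, 9 fits only y (and all 7 values in {2, 7, 9, 10, 18, 20, 28} must be used), so y = 9.
Among the 6 still-open variables, 10 fits only u (and all 6 values in {2, 7, 10, 18, 20, 28} must be used), so u = 10.
Among the 5 still-open variables, 20 fits only x (and all 5 values in {2, 7, 18, 20, 28} must be used), so x = 20.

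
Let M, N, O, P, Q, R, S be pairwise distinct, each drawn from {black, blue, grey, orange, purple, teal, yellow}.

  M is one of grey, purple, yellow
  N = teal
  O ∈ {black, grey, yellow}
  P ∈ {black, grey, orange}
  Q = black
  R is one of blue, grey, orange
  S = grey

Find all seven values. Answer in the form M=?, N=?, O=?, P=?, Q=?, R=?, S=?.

N must be teal (only option left).
Q's domain is down to {black}, so Q = black. Remove black from O, P.
S has just one choice, so S = grey. Remove grey from M, O, P, R.
O's domain is down to {yellow}, so O = yellow. Eliminate yellow elsewhere: M.
P has just one choice, so P = orange. Remove orange from R.
That leaves R = blue.
M must be purple (only option left).

M=purple, N=teal, O=yellow, P=orange, Q=black, R=blue, S=grey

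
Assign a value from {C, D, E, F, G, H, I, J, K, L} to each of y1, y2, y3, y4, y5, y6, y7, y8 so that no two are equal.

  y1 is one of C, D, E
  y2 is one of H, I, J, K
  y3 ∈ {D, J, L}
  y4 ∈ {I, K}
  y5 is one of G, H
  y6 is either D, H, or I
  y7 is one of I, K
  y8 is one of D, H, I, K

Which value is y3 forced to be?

L

The 2 variables y4 and y7 are confined to {I, K}, which locks those values in; drop them from y2, y6, y8.
y6 and y8 share exactly the 2 values {D, H}; by pigeonhole those values go to them, so strike D, H from y1, y2, y3, y5.
y2 has just one choice, so y2 = J. Remove J from y3.
So y3 = L.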